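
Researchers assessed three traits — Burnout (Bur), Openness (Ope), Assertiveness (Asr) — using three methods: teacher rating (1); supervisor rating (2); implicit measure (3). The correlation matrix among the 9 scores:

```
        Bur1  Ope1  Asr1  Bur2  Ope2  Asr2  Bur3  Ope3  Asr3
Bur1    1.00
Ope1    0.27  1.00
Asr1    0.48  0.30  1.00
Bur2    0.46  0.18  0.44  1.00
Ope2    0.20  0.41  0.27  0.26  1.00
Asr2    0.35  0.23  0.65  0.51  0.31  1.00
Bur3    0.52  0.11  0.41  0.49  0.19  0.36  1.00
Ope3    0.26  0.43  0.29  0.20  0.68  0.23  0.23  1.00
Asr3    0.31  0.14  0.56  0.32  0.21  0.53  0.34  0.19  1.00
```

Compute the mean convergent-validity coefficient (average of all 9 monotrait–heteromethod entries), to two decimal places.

0.53

Convergent values: 0.46, 0.52, 0.49, 0.41, 0.43, 0.68, 0.65, 0.56, 0.53; mean = 4.73/9 = 0.53.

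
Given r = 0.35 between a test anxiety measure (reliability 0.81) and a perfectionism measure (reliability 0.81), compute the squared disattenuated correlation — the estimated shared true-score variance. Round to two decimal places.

0.19

Disattenuated r = 0.35 / √(0.81 × 0.81) = 0.35 / 0.8100 = 0.4321.
Shared true-score variance = 0.4321² = 0.1867 ≈ 0.19.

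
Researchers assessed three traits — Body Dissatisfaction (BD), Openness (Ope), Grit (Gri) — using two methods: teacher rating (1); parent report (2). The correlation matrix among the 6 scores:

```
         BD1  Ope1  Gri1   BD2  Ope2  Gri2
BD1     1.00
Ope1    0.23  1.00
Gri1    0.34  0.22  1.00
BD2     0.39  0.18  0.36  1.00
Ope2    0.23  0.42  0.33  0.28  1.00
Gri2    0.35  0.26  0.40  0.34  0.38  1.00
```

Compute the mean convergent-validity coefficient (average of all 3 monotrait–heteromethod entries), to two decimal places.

Convergent values: 0.39, 0.42, 0.40; mean = 1.21/3 = 0.40.

0.40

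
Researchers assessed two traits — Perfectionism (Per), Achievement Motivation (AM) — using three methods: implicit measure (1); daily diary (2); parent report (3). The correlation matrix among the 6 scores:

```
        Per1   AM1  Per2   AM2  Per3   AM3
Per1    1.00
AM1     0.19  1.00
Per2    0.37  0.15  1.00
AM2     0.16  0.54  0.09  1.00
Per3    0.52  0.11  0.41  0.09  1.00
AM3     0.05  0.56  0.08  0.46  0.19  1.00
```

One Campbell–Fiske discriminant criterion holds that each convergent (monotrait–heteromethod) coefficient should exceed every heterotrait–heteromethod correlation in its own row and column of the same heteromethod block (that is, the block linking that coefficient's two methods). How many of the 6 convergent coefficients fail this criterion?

0

Each convergent coefficient versus the relevant comparison correlations:
Per (methods 1·2): 0.37 vs {0.16, 0.15} → pass.
Per (methods 1·3): 0.52 vs {0.05, 0.11} → pass.
Per (methods 2·3): 0.41 vs {0.08, 0.09} → pass.
AM (methods 1·2): 0.54 vs {0.15, 0.16} → pass.
AM (methods 1·3): 0.56 vs {0.11, 0.05} → pass.
AM (methods 2·3): 0.46 vs {0.09, 0.08} → pass.
0 of 6 fail.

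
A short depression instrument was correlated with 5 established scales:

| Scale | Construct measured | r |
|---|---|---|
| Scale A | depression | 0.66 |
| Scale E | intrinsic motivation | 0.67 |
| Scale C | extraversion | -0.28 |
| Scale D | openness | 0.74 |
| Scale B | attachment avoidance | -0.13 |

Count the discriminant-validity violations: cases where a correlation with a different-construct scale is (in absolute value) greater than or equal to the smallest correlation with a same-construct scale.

2

Convergent (same construct = depression): Scale A.
Smallest convergent = 0.66. Discriminant |r|: 0.67, 0.28, 0.74, 0.13; count ≥ 0.66 → 2.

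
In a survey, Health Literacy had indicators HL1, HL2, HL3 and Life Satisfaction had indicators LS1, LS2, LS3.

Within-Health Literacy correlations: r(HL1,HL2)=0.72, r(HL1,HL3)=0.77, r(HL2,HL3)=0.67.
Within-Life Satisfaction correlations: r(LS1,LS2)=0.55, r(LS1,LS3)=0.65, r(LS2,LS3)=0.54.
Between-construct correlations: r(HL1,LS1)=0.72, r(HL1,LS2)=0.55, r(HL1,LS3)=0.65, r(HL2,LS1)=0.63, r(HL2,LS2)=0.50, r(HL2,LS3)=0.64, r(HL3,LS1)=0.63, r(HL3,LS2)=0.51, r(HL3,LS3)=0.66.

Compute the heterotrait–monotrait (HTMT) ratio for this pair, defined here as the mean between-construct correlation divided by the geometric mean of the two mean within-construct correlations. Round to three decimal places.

0.944

Between-construct mean = 5.49/9 = 0.6100.
Mean within-HL = 2.16/3 = 0.7200; mean within-LS = 1.74/3 = 0.5800.
Geometric mean = √(0.7200 × 0.5800) = 0.6462.
HTMT = 0.6100 / 0.6462 = 0.944.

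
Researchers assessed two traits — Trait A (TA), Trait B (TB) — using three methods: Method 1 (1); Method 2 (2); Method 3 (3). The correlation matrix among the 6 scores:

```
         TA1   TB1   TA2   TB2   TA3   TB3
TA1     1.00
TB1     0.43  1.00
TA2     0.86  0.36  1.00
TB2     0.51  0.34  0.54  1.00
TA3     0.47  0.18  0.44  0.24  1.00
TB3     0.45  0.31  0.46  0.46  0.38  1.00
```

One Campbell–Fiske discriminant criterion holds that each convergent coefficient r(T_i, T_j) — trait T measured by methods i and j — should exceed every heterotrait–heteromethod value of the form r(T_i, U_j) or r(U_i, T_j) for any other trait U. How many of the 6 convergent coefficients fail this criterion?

Convergent coefficients and their comparison sets:
TA (methods 1·2): 0.86 vs {0.51, 0.36} → pass.
TA (methods 1·3): 0.47 vs {0.45, 0.18} → pass.
TA (methods 2·3): 0.44 vs {0.46, 0.24} → fail.
TB (methods 1·2): 0.34 vs {0.36, 0.51} → fail.
TB (methods 1·3): 0.31 vs {0.18, 0.45} → fail.
TB (methods 2·3): 0.46 vs {0.24, 0.46} → fail.
4 of 6 fail.

4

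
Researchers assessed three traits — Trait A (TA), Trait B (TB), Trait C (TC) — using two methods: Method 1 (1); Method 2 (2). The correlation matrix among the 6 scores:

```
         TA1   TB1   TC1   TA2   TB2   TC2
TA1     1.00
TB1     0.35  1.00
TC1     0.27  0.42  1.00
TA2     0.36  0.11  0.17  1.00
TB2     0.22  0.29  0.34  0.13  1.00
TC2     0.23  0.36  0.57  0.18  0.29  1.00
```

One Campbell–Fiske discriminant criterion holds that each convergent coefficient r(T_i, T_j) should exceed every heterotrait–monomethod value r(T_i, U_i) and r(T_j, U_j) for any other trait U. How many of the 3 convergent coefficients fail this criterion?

1

Each convergent coefficient versus the relevant comparison correlations:
TA (methods 1·2): 0.36 vs {0.35, 0.13, 0.27, 0.18} → pass.
TB (methods 1·2): 0.29 vs {0.35, 0.13, 0.42, 0.29} → fail.
TC (methods 1·2): 0.57 vs {0.27, 0.18, 0.42, 0.29} → pass.
1 of 3 fail.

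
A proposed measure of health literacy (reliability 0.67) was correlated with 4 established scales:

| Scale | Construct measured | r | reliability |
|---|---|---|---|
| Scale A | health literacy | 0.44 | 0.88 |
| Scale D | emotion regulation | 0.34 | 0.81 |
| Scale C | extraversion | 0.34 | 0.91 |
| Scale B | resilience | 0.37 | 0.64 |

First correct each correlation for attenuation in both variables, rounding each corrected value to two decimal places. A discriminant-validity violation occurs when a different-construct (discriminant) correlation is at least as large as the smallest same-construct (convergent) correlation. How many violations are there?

Disattenuated r (r / √(r_scale · r_new)):
  Scale A (conv): 0.44 / √(0.88·0.67) = 0.57
  Scale D (disc): 0.34 / √(0.81·0.67) = 0.46
  Scale C (disc): 0.34 / √(0.91·0.67) = 0.44
  Scale B (disc): 0.37 / √(0.64·0.67) = 0.57
Smallest convergent = 0.57. Discriminant values: 0.46, 0.44, 0.57; count ≥ 0.57 → 1.

1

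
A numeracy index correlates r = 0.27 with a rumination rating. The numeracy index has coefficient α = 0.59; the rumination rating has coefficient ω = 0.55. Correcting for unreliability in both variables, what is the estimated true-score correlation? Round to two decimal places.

0.47

r_true = r_obs / √(r_xx · r_yy) = 0.27 / √(0.59 × 0.55) = 0.27 / √0.3245 = 0.27 / 0.5696 ≈ 0.47.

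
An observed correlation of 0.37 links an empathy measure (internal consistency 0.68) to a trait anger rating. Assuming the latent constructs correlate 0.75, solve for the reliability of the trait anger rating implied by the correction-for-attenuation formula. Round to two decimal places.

0.36

r_true = r_obs / √(r_xx · r_yy) ⇒ 0.75 = 0.37 / √(0.68 · r_yy).
√(0.68 · r_yy) = 0.37 / 0.75 = 0.4933; 0.68 · r_yy = 0.2433; r_yy = 0.2433 / 0.68 ≈ 0.36.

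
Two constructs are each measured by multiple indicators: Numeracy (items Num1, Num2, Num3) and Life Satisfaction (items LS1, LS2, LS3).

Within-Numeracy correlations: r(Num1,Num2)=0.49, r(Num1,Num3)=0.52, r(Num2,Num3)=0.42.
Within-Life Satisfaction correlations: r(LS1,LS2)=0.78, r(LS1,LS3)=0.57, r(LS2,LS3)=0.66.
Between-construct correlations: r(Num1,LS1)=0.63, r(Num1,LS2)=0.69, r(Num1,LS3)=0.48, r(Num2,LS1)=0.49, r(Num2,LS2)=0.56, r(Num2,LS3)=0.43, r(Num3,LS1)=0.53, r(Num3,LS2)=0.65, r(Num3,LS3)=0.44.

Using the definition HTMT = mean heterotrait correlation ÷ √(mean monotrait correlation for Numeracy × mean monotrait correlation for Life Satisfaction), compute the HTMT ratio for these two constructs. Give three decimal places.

Mean heterotrait r = 4.90/9 = 0.5444.
Mean within-Num = 1.43/3 = 0.4767; mean within-LS = 2.01/3 = 0.6700.
Geometric mean = √(0.4767 × 0.6700) = 0.5651.
HTMT = 0.5444 / 0.5651 = 0.963.

0.963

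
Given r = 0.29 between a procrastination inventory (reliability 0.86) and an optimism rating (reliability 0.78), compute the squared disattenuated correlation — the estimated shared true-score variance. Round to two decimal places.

0.13

Disattenuated r = 0.29 / √(0.86 × 0.78) = 0.29 / 0.8190 = 0.3541.
Shared true-score variance = 0.3541² = 0.1254 ≈ 0.13.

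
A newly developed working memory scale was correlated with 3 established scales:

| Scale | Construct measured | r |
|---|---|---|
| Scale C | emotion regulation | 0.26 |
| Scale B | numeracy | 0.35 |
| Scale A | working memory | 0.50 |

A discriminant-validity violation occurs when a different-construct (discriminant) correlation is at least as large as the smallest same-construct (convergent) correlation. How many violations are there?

0

Convergent (same construct = working memory): Scale A.
Smallest convergent = 0.50. Discriminant values: 0.26, 0.35; count ≥ 0.50 → 0.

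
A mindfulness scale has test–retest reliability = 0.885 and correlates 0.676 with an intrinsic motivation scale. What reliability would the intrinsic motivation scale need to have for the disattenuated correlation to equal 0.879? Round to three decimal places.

r_true = r_obs / √(r_xx · r_yy) ⇒ 0.879 = 0.676 / √(0.885 · r_yy).
√(0.885 · r_yy) = 0.676 / 0.879 = 0.7691; 0.885 · r_yy = 0.5915; r_yy = 0.5915 / 0.885 ≈ 0.668.

0.668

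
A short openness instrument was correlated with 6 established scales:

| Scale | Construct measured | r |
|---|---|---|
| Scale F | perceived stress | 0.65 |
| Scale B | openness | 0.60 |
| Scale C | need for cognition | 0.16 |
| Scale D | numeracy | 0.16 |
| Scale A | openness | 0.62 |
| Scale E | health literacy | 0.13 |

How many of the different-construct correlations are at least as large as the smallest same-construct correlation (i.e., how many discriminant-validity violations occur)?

1

Convergent (same construct = openness): Scale B, Scale A.
Smallest convergent = 0.60. Discriminant values: 0.65, 0.16, 0.16, 0.13; count ≥ 0.60 → 1.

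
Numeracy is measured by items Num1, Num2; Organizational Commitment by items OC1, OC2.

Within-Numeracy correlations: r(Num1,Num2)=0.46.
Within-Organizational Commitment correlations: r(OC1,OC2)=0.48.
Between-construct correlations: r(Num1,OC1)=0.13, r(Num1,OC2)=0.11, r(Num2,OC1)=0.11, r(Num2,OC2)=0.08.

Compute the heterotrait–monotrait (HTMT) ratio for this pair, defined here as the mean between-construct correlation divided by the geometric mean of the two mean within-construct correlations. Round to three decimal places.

Mean between = 0.43/4 = 0.1075.
Mean within-Num = 0.46/1 = 0.4600; mean within-OC = 0.48/1 = 0.4800.
Geometric mean = √(0.4600 × 0.4800) = 0.4699.
HTMT = 0.1075 / 0.4699 = 0.229.

0.229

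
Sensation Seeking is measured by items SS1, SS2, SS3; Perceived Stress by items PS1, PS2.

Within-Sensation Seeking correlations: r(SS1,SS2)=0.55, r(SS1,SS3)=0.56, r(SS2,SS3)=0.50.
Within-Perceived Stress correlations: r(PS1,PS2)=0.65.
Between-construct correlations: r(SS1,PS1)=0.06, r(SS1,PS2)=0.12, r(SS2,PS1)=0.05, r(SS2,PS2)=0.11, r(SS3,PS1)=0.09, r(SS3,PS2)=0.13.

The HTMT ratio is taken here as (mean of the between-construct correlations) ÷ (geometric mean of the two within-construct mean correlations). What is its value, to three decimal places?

0.158

Mean heterotrait r = 0.56/6 = 0.0933.
Mean within-SS = 1.61/3 = 0.5367; mean within-PS = 0.65/1 = 0.6500.
Geometric mean = √(0.5367 × 0.6500) = 0.5906.
HTMT = 0.0933 / 0.5906 = 0.158.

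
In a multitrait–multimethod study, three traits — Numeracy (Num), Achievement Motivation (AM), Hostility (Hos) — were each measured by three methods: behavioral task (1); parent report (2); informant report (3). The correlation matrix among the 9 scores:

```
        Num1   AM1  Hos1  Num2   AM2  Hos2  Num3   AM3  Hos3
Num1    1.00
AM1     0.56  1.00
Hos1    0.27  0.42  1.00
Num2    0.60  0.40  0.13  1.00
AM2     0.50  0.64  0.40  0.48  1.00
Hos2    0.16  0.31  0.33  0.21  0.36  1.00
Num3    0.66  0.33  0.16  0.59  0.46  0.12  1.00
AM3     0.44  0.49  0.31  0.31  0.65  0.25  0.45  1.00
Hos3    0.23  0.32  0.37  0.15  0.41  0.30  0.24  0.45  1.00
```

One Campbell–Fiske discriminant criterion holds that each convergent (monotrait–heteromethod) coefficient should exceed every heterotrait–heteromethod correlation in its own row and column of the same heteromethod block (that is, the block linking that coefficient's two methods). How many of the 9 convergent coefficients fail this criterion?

Each convergent coefficient versus the relevant comparison correlations:
Num (methods 1·2): 0.60 vs {0.50, 0.40, 0.16, 0.13} → pass.
Num (methods 1·3): 0.66 vs {0.44, 0.33, 0.23, 0.16} → pass.
Num (methods 2·3): 0.59 vs {0.31, 0.46, 0.15, 0.12} → pass.
AM (methods 1·2): 0.64 vs {0.40, 0.50, 0.31, 0.40} → pass.
AM (methods 1·3): 0.49 vs {0.33, 0.44, 0.32, 0.31} → pass.
AM (methods 2·3): 0.65 vs {0.46, 0.31, 0.41, 0.25} → pass.
Hos (methods 1·2): 0.33 vs {0.13, 0.16, 0.40, 0.31} → fail.
Hos (methods 1·3): 0.37 vs {0.16, 0.23, 0.31, 0.32} → pass.
Hos (methods 2·3): 0.30 vs {0.12, 0.15, 0.25, 0.41} → fail.
2 of 9 fail.

2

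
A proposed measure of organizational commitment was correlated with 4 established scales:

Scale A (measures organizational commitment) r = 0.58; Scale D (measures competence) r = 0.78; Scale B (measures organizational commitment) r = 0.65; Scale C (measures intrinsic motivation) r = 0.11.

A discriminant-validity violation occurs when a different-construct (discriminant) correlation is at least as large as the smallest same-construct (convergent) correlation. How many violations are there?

1

Convergent (same construct = organizational commitment): Scale A, Scale B.
Smallest convergent = 0.58. Discriminant values: 0.78, 0.11; count ≥ 0.58 → 1.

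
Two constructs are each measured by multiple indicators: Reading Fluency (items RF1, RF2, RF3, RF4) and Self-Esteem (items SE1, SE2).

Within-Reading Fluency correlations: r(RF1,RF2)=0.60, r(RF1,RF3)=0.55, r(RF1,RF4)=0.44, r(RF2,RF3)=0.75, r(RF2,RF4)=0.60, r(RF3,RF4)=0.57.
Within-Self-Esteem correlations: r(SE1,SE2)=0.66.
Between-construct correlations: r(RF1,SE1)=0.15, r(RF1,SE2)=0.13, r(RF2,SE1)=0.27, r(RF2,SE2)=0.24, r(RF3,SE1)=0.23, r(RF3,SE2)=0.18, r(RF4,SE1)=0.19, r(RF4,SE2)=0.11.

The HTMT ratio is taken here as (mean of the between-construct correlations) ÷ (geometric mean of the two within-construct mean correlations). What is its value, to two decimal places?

Mean between = 1.50/8 = 0.1875.
Mean within-RF = 3.51/6 = 0.5850; mean within-SE = 0.66/1 = 0.6600.
Geometric mean = √(0.5850 × 0.6600) = 0.6214.
HTMT = 0.1875 / 0.6214 = 0.30.

0.30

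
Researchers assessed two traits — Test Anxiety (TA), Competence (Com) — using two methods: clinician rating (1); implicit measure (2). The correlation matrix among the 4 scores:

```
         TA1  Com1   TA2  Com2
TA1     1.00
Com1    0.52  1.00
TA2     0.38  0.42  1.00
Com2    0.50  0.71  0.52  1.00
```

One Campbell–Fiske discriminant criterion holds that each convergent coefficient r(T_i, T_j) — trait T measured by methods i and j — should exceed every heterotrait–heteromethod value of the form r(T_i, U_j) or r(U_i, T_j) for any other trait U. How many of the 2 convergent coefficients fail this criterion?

1

Convergent coefficients and their comparison sets:
TA (methods 1·2): 0.38 vs {0.50, 0.42} → fail.
Com (methods 1·2): 0.71 vs {0.42, 0.50} → pass.
1 of 2 fail.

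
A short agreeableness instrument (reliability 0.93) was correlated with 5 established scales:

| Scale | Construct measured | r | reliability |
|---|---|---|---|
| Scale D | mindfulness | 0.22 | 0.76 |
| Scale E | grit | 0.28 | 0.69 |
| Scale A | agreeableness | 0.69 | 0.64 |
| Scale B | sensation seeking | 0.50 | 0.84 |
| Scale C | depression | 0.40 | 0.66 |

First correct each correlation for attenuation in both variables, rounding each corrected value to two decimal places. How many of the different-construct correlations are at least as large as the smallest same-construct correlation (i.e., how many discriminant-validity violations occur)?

Disattenuated r (r / √(r_scale · r_new)):
  Scale D (disc): 0.22 / √(0.76·0.93) = 0.26
  Scale E (disc): 0.28 / √(0.69·0.93) = 0.35
  Scale A (conv): 0.69 / √(0.64·0.93) = 0.89
  Scale B (disc): 0.50 / √(0.84·0.93) = 0.57
  Scale C (disc): 0.40 / √(0.66·0.93) = 0.51
Smallest convergent = 0.89. Discriminant values: 0.26, 0.35, 0.57, 0.51; count ≥ 0.89 → 0.

0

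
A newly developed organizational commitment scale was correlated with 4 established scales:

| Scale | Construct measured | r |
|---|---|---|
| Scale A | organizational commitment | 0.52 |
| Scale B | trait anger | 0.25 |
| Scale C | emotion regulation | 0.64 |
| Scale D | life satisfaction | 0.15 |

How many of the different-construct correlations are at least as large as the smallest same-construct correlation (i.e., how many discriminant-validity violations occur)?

Convergent (same construct = organizational commitment): Scale A.
Smallest convergent = 0.52. Discriminant values: 0.25, 0.64, 0.15; count ≥ 0.52 → 1.

1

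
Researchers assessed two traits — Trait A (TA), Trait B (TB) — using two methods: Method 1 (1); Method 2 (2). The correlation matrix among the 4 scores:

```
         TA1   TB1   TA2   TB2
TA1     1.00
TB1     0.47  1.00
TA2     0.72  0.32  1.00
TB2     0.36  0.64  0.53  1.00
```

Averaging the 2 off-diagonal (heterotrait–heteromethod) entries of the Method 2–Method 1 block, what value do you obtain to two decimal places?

0.34

HTHM values (method 2 × method 1): 0.32, 0.36; mean = 0.68/2 = 0.34.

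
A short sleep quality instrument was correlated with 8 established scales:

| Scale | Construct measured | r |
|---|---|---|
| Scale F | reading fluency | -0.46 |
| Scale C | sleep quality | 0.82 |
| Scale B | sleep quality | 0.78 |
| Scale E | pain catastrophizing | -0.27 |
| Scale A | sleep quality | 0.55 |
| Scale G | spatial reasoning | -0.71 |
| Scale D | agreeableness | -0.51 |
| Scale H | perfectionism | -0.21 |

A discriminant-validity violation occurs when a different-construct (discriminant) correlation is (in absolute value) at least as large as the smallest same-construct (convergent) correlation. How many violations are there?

Convergent (same construct = sleep quality): Scale C, Scale B, Scale A.
Smallest convergent = 0.55. Discriminant |r|: 0.46, 0.27, 0.71, 0.51, 0.21; count ≥ 0.55 → 1.

1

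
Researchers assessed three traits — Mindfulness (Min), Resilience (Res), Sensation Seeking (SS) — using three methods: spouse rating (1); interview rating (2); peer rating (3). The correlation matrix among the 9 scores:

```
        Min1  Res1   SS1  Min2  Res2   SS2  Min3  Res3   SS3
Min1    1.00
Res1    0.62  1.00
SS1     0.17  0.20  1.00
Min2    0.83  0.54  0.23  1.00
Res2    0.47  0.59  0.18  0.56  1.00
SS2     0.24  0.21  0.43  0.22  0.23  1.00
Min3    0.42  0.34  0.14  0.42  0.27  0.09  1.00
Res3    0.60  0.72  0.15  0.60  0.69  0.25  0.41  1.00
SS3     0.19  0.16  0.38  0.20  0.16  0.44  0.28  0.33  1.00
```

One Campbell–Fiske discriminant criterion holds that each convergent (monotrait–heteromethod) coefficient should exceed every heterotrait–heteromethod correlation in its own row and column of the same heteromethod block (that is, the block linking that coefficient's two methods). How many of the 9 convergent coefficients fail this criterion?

2

Convergent coefficients and their comparison sets:
Min (methods 1·2): 0.83 vs {0.47, 0.54, 0.24, 0.23} → pass.
Min (methods 1·3): 0.42 vs {0.60, 0.34, 0.19, 0.14} → fail.
Min (methods 2·3): 0.42 vs {0.60, 0.27, 0.20, 0.09} → fail.
Res (methods 1·2): 0.59 vs {0.54, 0.47, 0.21, 0.18} → pass.
Res (methods 1·3): 0.72 vs {0.34, 0.60, 0.16, 0.15} → pass.
Res (methods 2·3): 0.69 vs {0.27, 0.60, 0.16, 0.25} → pass.
SS (methods 1·2): 0.43 vs {0.23, 0.24, 0.18, 0.21} → pass.
SS (methods 1·3): 0.38 vs {0.14, 0.19, 0.15, 0.16} → pass.
SS (methods 2·3): 0.44 vs {0.09, 0.20, 0.25, 0.16} → pass.
2 of 9 fail.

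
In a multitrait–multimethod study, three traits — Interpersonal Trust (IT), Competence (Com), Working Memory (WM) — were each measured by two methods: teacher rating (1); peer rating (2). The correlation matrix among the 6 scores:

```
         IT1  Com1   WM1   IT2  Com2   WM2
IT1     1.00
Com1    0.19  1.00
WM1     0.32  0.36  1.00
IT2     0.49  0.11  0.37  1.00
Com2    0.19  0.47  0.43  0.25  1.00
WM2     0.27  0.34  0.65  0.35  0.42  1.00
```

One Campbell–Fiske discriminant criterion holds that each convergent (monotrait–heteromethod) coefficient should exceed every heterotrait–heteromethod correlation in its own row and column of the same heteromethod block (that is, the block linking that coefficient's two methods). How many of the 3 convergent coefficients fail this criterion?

0

Each convergent coefficient versus the relevant comparison correlations:
IT (methods 1·2): 0.49 vs {0.19, 0.11, 0.27, 0.37} → pass.
Com (methods 1·2): 0.47 vs {0.11, 0.19, 0.34, 0.43} → pass.
WM (methods 1·2): 0.65 vs {0.37, 0.27, 0.43, 0.34} → pass.
0 of 3 fail.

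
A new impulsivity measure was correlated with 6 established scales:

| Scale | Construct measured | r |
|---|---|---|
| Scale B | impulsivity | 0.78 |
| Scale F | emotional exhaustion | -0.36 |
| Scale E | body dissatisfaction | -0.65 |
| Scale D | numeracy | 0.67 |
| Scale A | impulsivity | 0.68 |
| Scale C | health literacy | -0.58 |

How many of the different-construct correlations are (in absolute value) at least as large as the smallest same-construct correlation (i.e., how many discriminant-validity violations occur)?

Convergent (same construct = impulsivity): Scale B, Scale A.
Smallest convergent = 0.68. Discriminant |r|: 0.36, 0.65, 0.67, 0.58; count ≥ 0.68 → 0.

0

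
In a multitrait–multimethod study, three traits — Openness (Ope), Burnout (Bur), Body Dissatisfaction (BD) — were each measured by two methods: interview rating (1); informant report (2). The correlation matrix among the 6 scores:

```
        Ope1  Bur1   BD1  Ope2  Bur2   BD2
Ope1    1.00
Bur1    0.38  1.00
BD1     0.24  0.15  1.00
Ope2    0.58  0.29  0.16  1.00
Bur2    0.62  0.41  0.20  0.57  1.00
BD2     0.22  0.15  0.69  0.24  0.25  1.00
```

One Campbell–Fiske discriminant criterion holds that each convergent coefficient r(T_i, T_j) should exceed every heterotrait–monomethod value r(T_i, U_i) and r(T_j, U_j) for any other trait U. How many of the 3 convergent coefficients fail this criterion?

1

Each convergent coefficient versus the relevant comparison correlations:
Ope (methods 1·2): 0.58 vs {0.38, 0.57, 0.24, 0.24} → pass.
Bur (methods 1·2): 0.41 vs {0.38, 0.57, 0.15, 0.25} → fail.
BD (methods 1·2): 0.69 vs {0.24, 0.24, 0.15, 0.25} → pass.
1 of 3 fail.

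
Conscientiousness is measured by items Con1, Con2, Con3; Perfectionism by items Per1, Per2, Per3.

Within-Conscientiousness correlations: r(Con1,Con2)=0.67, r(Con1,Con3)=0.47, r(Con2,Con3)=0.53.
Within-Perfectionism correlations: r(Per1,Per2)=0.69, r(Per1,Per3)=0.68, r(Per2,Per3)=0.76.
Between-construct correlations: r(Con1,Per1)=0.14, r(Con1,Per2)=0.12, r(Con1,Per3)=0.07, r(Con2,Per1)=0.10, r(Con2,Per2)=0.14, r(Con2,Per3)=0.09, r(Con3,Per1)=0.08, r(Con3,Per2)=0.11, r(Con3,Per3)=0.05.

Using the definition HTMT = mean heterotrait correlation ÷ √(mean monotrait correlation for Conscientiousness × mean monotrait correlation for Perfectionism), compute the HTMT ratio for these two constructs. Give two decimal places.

Mean between = 0.90/9 = 0.1000.
Mean within-Con = 1.67/3 = 0.5567; mean within-Per = 2.13/3 = 0.7100.
Geometric mean = √(0.5567 × 0.7100) = 0.6287.
HTMT = 0.1000 / 0.6287 = 0.16.

0.16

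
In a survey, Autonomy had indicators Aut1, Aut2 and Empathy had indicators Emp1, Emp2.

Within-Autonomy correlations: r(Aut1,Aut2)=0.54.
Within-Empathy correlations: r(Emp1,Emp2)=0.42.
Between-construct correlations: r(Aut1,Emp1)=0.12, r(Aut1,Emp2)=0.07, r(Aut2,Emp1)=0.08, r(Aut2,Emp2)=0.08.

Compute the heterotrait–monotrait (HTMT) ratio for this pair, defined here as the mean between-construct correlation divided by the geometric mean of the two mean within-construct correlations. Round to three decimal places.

Mean heterotrait r = 0.35/4 = 0.0875.
Mean within-Aut = 0.54/1 = 0.5400; mean within-Emp = 0.42/1 = 0.4200.
Geometric mean = √(0.5400 × 0.4200) = 0.4762.
HTMT = 0.0875 / 0.4762 = 0.184.

0.184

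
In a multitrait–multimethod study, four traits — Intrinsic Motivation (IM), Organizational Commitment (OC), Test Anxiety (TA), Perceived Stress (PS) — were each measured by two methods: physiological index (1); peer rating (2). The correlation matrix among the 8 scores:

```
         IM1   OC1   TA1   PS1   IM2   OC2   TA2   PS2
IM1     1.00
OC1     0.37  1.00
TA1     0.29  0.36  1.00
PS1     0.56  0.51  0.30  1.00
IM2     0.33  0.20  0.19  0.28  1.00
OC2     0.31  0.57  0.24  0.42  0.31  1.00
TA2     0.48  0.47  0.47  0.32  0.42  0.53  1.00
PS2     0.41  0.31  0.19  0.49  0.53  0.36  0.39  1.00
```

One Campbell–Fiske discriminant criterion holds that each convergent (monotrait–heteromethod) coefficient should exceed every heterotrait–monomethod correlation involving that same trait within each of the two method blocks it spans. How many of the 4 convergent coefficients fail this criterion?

Checking each validity diagonal entry against its comparison values:
IM (methods 1·2): 0.33 vs {0.37, 0.31, 0.29, 0.42, 0.56, 0.53} → fail.
OC (methods 1·2): 0.57 vs {0.37, 0.31, 0.36, 0.53, 0.51, 0.36} → pass.
TA (methods 1·2): 0.47 vs {0.29, 0.42, 0.36, 0.53, 0.30, 0.39} → fail.
PS (methods 1·2): 0.49 vs {0.56, 0.53, 0.51, 0.36, 0.30, 0.39} → fail.
3 of 4 fail.

3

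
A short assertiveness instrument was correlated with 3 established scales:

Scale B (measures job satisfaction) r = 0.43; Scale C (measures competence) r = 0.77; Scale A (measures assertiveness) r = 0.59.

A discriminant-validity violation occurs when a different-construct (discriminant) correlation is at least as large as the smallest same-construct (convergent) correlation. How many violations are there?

Convergent (same construct = assertiveness): Scale A.
Smallest convergent = 0.59. Discriminant values: 0.43, 0.77; count ≥ 0.59 → 1.

1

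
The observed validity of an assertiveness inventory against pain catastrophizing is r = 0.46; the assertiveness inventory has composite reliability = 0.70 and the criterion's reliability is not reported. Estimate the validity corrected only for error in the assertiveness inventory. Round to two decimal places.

0.55

Single correction: r_c = r_obs / √r_xx = 0.46 / √0.70 = 0.46 / 0.8367 ≈ 0.55.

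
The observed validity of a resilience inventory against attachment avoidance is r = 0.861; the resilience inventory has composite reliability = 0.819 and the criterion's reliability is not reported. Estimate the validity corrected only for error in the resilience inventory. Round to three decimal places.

0.951

Single correction: r_c = r_obs / √r_xx = 0.861 / √0.819 = 0.861 / 0.9050 ≈ 0.951.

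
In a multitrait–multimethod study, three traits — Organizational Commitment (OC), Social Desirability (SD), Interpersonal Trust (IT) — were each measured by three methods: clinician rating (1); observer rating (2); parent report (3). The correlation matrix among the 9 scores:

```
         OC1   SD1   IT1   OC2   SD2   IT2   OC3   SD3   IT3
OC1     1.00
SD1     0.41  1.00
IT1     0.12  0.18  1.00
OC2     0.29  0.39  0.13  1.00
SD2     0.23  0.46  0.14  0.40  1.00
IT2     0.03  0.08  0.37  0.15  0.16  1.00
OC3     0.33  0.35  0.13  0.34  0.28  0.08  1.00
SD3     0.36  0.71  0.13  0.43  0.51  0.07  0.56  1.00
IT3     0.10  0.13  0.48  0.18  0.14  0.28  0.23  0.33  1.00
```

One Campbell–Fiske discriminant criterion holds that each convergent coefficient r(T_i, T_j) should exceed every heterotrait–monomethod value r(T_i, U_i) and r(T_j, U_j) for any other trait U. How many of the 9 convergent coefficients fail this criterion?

Checking each validity diagonal entry against its comparison values:
OC (methods 1·2): 0.29 vs {0.41, 0.40, 0.12, 0.15} → fail.
OC (methods 1·3): 0.33 vs {0.41, 0.56, 0.12, 0.23} → fail.
OC (methods 2·3): 0.34 vs {0.40, 0.56, 0.15, 0.23} → fail.
SD (methods 1·2): 0.46 vs {0.41, 0.40, 0.18, 0.16} → pass.
SD (methods 1·3): 0.71 vs {0.41, 0.56, 0.18, 0.33} → pass.
SD (methods 2·3): 0.51 vs {0.40, 0.56, 0.16, 0.33} → fail.
IT (methods 1·2): 0.37 vs {0.12, 0.15, 0.18, 0.16} → pass.
IT (methods 1·3): 0.48 vs {0.12, 0.23, 0.18, 0.33} → pass.
IT (methods 2·3): 0.28 vs {0.15, 0.23, 0.16, 0.33} → fail.
5 of 9 fail.

5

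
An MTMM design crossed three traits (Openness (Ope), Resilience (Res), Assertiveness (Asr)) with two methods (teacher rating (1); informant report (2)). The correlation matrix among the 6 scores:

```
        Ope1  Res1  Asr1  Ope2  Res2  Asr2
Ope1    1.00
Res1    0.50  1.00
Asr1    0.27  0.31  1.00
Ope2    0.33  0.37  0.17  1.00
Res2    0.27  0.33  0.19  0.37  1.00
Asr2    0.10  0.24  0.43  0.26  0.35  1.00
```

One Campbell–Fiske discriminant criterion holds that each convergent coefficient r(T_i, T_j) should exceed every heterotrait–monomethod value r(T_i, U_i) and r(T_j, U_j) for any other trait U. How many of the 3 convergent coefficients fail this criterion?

2

Each convergent coefficient versus the relevant comparison correlations:
Ope (methods 1·2): 0.33 vs {0.50, 0.37, 0.27, 0.26} → fail.
Res (methods 1·2): 0.33 vs {0.50, 0.37, 0.31, 0.35} → fail.
Asr (methods 1·2): 0.43 vs {0.27, 0.26, 0.31, 0.35} → pass.
2 of 3 fail.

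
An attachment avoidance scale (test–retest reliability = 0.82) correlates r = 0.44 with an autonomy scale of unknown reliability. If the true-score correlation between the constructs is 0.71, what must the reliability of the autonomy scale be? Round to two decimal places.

0.47

r_true = r_obs / √(r_xx · r_yy) ⇒ 0.71 = 0.44 / √(0.82 · r_yy).
√(0.82 · r_yy) = 0.44 / 0.71 = 0.6197; 0.82 · r_yy = 0.3840; r_yy = 0.3840 / 0.82 ≈ 0.47.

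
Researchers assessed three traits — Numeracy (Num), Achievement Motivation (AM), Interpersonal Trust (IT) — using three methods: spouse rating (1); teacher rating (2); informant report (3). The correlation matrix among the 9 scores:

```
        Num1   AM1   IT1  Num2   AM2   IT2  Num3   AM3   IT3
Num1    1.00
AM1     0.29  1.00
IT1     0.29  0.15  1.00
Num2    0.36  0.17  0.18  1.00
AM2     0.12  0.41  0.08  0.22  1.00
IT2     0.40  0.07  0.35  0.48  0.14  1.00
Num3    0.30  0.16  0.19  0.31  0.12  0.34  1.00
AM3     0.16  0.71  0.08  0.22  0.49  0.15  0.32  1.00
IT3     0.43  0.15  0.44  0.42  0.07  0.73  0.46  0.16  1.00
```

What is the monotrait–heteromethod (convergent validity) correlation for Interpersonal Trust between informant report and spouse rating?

0.44

Same trait (IT), different methods: r(IT3, IT1) = 0.44.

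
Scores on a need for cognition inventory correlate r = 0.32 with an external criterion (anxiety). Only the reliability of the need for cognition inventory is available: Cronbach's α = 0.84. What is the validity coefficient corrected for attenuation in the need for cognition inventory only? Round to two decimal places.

Single correction: r_c = r_obs / √r_xx = 0.32 / √0.84 = 0.32 / 0.9165 ≈ 0.35.

0.35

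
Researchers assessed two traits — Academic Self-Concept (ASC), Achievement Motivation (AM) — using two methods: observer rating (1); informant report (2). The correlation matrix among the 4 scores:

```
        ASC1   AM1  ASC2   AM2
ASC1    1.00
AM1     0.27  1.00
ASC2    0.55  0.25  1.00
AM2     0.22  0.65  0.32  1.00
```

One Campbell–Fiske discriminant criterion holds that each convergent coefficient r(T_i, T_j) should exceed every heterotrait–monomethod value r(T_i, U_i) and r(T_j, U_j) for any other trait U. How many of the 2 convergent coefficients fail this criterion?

Checking each validity diagonal entry against its comparison values:
ASC (methods 1·2): 0.55 vs {0.27, 0.32} → pass.
AM (methods 1·2): 0.65 vs {0.27, 0.32} → pass.
0 of 2 fail.

0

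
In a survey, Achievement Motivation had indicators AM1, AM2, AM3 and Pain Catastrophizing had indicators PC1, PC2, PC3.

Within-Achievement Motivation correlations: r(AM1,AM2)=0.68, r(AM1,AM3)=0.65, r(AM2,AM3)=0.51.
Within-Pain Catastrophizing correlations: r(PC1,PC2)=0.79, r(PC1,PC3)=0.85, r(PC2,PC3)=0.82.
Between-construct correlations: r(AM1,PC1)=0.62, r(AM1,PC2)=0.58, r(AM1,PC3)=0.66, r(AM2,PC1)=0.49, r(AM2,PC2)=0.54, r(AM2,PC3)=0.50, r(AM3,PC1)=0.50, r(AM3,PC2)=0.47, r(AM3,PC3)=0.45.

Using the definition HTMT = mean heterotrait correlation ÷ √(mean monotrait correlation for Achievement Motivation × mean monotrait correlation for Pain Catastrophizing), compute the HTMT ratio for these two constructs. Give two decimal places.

0.75

Mean between = 4.81/9 = 0.5344.
Mean within-AM = 1.84/3 = 0.6133; mean within-PC = 2.46/3 = 0.8200.
Geometric mean = √(0.6133 × 0.8200) = 0.7092.
HTMT = 0.5344 / 0.7092 = 0.75.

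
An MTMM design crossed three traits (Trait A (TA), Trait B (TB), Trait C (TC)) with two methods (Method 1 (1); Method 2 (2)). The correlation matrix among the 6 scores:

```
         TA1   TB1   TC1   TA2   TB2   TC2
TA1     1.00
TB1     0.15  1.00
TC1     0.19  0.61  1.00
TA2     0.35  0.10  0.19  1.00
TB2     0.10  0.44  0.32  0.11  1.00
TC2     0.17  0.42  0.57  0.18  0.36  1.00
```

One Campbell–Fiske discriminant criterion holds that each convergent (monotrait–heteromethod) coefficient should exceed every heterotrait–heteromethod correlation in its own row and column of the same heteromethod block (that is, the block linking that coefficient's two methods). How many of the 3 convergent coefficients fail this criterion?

Checking each validity diagonal entry against its comparison values:
TA (methods 1·2): 0.35 vs {0.10, 0.10, 0.17, 0.19} → pass.
TB (methods 1·2): 0.44 vs {0.10, 0.10, 0.42, 0.32} → pass.
TC (methods 1·2): 0.57 vs {0.19, 0.17, 0.32, 0.42} → pass.
0 of 3 fail.

0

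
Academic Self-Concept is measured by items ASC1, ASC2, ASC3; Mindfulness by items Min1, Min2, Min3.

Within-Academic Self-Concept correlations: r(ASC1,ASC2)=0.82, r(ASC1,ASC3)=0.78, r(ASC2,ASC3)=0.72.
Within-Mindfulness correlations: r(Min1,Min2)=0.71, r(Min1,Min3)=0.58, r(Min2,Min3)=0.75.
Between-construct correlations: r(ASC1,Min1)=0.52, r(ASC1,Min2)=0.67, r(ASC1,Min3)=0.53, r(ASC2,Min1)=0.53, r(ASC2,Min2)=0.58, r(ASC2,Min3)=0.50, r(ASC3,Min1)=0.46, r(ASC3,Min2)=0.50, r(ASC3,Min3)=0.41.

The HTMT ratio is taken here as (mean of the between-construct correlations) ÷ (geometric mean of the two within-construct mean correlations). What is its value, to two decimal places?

0.72

Between-construct mean = 4.70/9 = 0.5222.
Mean within-ASC = 2.32/3 = 0.7733; mean within-Min = 2.04/3 = 0.6800.
Geometric mean = √(0.7733 × 0.6800) = 0.7252.
HTMT = 0.5222 / 0.7252 = 0.72.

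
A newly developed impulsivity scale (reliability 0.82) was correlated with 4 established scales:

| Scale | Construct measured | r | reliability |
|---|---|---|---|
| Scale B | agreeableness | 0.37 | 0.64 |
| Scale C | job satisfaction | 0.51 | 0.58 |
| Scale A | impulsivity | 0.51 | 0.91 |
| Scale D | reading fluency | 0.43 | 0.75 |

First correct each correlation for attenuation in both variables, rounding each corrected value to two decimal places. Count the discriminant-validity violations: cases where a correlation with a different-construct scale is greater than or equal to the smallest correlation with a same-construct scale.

1

Disattenuated r (r / √(r_scale · r_new)):
  Scale B (disc): 0.37 / √(0.64·0.82) = 0.51
  Scale C (disc): 0.51 / √(0.58·0.82) = 0.74
  Scale A (conv): 0.51 / √(0.91·0.82) = 0.59
  Scale D (disc): 0.43 / √(0.75·0.82) = 0.55
Smallest convergent = 0.59. Discriminant values: 0.51, 0.74, 0.55; count ≥ 0.59 → 1.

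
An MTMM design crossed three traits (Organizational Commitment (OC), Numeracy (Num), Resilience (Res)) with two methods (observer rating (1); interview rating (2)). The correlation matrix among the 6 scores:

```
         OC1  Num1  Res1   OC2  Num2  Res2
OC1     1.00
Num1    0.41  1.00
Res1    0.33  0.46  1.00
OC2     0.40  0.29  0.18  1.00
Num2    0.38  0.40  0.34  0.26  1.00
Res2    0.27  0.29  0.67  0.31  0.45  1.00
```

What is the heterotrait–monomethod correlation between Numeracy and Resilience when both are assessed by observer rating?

0.46

Different traits, same method: r(Num1, Res1) = 0.46.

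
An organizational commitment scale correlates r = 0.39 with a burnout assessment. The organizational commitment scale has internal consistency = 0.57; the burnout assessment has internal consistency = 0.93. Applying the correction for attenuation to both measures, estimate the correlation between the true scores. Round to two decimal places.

0.54

r_true = r_obs / √(r_xx · r_yy) = 0.39 / √(0.57 × 0.93) = 0.39 / √0.5301 = 0.39 / 0.7281 ≈ 0.54.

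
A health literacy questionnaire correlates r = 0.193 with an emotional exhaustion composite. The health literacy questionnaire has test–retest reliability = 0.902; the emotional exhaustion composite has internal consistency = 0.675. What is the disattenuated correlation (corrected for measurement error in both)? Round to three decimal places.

0.247

r_true = r_obs / √(r_xx · r_yy) = 0.193 / √(0.902 × 0.675) = 0.193 / √0.608850 = 0.193 / 0.7803 ≈ 0.247.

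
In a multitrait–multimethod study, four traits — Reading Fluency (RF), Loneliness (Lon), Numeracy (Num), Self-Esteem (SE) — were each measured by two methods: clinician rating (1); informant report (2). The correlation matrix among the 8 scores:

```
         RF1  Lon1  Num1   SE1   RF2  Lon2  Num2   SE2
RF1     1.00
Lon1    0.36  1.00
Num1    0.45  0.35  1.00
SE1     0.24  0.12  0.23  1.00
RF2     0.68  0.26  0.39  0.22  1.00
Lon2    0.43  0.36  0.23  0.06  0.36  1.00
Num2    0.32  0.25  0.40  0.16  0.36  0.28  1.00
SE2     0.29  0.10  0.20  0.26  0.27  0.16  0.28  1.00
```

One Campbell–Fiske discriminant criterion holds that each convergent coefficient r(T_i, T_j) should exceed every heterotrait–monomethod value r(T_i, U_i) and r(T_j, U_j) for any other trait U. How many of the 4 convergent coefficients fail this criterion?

3

Convergent coefficients and their comparison sets:
RF (methods 1·2): 0.68 vs {0.36, 0.36, 0.45, 0.36, 0.24, 0.27} → pass.
Lon (methods 1·2): 0.36 vs {0.36, 0.36, 0.35, 0.28, 0.12, 0.16} → fail.
Num (methods 1·2): 0.40 vs {0.45, 0.36, 0.35, 0.28, 0.23, 0.28} → fail.
SE (methods 1·2): 0.26 vs {0.24, 0.27, 0.12, 0.16, 0.23, 0.28} → fail.
3 of 4 fail.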